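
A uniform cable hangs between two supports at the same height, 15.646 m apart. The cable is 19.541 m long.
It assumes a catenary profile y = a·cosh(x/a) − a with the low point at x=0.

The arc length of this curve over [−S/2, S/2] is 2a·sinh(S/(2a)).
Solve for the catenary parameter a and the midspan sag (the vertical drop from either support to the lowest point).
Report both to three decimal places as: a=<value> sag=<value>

a=6.627 sag=5.179

seed: a₀ = √(S³/(24(L−S))) = √(15.646³/(24·3.895)) = 6.400968
iter 1: u=1.222159  f(a)=+3.015e-01  f'(a)=-1.409e+00  a ← 6.400968 − (+3.015e-01/-1.409e+00) = 6.614955
iter 2: u=1.182623  f(a)=+1.578e-02  f'(a)=-1.265e+00  a ← 6.614955 − (+1.578e-02/-1.265e+00) = 6.627429
iter 3: u=1.180397  f(a)=+4.849e-05  f'(a)=-1.257e+00  a ← 6.627429 − (+4.849e-05/-1.257e+00) = 6.627467
iter 4: u=1.180391  f(a)=+4.613e-10  f'(a)=-1.257e+00  a ← 6.627467 − (+4.613e-10/-1.257e+00) = 6.627467
iter 5: u=1.180391  f(a)=+0.000e+00  f'(a)=-1.257e+00  a ← 6.627467 − (+0.000e+00/-1.257e+00) = 6.627467
converged: |Δa| < 1e-12 after 5 iterations
sag = a·(cosh(S/(2a)) − 1) = 6.627467·(cosh(1.180391) − 1) = 5.178717
T_max/T_min = cosh(S/(2a)) = 1.781402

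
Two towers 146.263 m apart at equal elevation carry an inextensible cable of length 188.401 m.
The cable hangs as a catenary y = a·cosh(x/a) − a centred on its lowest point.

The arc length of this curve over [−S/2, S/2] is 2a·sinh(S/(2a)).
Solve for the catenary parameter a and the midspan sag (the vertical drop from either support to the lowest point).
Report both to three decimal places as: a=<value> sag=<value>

a=57.884 sag=52.680

seed: a₀ = √(S³/(24(L−S))) = √(146.263³/(24·42.138)) = 55.623605
iter 1: u=1.314757  f(a)=+3.796e+00  f'(a)=-1.794e+00  a ← 55.623605 − (+3.796e+00/-1.794e+00) = 57.739614
iter 2: u=1.266574  f(a)=+2.273e-01  f'(a)=-1.585e+00  a ← 57.739614 − (+2.273e-01/-1.585e+00) = 57.883068
iter 3: u=1.263435  f(a)=+9.305e-04  f'(a)=-1.572e+00  a ← 57.883068 − (+9.305e-04/-1.572e+00) = 57.883660
iter 4: u=1.263422  f(a)=+1.573e-08  f'(a)=-1.572e+00  a ← 57.883660 − (+1.573e-08/-1.572e+00) = 57.883660
iter 5: u=1.263422  f(a)=+0.000e+00  f'(a)=-1.572e+00  a ← 57.883660 − (+0.000e+00/-1.572e+00) = 57.883660
converged: |Δa| < 1e-12 after 5 iterations
sag = a·(cosh(S/(2a)) − 1) = 57.883660·(cosh(1.263422) − 1) = 52.679681
T_max/T_min = cosh(S/(2a)) = 1.910096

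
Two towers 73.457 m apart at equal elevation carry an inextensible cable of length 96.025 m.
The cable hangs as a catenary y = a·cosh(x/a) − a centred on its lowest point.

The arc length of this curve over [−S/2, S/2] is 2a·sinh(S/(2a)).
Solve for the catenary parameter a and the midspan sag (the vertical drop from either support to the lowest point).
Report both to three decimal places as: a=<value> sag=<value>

a=28.220 sag=27.472

seed: a₀ = √(S³/(24(L−S))) = √(73.457³/(24·22.568)) = 27.051891
iter 1: u=1.357705  f(a)=+2.174e+00  f'(a)=-1.997e+00  a ← 27.051891 − (+2.174e+00/-1.997e+00) = 28.140376
iter 2: u=1.305189  f(a)=+1.381e-01  f'(a)=-1.751e+00  a ← 28.140376 − (+1.381e-01/-1.751e+00) = 28.219251
iter 3: u=1.301541  f(a)=+6.408e-04  f'(a)=-1.734e+00  a ← 28.219251 − (+6.408e-04/-1.734e+00) = 28.219620
iter 4: u=1.301524  f(a)=+1.394e-08  f'(a)=-1.734e+00  a ← 28.219620 − (+1.394e-08/-1.734e+00) = 28.219620
iter 5: u=1.301524  f(a)=-1.421e-14  f'(a)=-1.734e+00  a ← 28.219620 − (-1.421e-14/-1.734e+00) = 28.219620
converged: |Δa| < 1e-12 after 5 iterations
sag = a·(cosh(S/(2a)) − 1) = 28.219620·(cosh(1.301524) − 1) = 27.471915
T_max/T_min = cosh(S/(2a)) = 1.973504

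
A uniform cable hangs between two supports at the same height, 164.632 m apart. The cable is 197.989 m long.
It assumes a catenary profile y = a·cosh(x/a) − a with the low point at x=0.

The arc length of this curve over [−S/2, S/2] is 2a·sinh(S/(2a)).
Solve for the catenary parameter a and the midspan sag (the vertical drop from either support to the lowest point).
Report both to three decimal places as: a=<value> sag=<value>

seed: a₀ = √(S³/(24(L−S))) = √(164.632³/(24·33.357)) = 74.657298
iter 1: u=1.102585  f(a)=+2.087e+00  f'(a)=-1.007e+00  a ← 74.657298 − (+2.087e+00/-1.007e+00) = 76.729945
iter 2: u=1.072801  f(a)=+9.008e-02  f'(a)=-9.218e-01  a ← 76.729945 − (+9.008e-02/-9.218e-01) = 76.827661
iter 3: u=1.071437  f(a)=+1.845e-04  f'(a)=-9.181e-01  a ← 76.827661 − (+1.845e-04/-9.181e-01) = 76.827862
iter 4: u=1.071434  f(a)=+7.777e-10  f'(a)=-9.181e-01  a ← 76.827862 − (+7.777e-10/-9.181e-01) = 76.827862
iter 5: u=1.071434  f(a)=+0.000e+00  f'(a)=-9.181e-01  a ← 76.827862 − (+0.000e+00/-9.181e-01) = 76.827862
converged: |Δa| < 1e-12 after 5 iterations
sag = a·(cosh(S/(2a)) − 1) = 76.827862·(cosh(1.071434) − 1) = 48.481481
T_max/T_min = cosh(S/(2a)) = 1.631040

a=76.828 sag=48.481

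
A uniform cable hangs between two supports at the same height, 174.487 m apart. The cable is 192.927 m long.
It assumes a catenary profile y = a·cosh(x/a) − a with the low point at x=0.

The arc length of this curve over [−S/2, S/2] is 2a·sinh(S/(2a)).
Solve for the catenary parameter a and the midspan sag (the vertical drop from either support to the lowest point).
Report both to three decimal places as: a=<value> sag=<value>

a=111.258 sag=35.995

seed: a₀ = √(S³/(24(L−S))) = √(174.487³/(24·18.440)) = 109.561643
iter 1: u=0.796296  f(a)=+5.935e-01  f'(a)=-3.584e-01  a ← 109.561643 − (+5.935e-01/-3.584e-01) = 111.217486
iter 2: u=0.784440  f(a)=+1.372e-02  f'(a)=-3.420e-01  a ← 111.217486 − (+1.372e-02/-3.420e-01) = 111.257608
iter 3: u=0.784158  f(a)=+7.721e-06  f'(a)=-3.417e-01  a ← 111.257608 − (+7.721e-06/-3.417e-01) = 111.257630
iter 4: u=0.784157  f(a)=+2.444e-12  f'(a)=-3.417e-01  a ← 111.257630 − (+2.444e-12/-3.417e-01) = 111.257630
converged: |Δa| < 1e-12 after 4 iterations
sag = a·(cosh(S/(2a)) − 1) = 111.257630·(cosh(0.784157) − 1) = 35.995441
T_max/T_min = cosh(S/(2a)) = 1.323532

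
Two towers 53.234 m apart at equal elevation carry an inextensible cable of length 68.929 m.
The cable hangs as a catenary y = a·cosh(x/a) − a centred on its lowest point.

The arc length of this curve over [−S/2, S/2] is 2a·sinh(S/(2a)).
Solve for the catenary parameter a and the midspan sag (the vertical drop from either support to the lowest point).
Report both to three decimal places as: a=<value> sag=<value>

a=20.843 sag=19.434

seed: a₀ = √(S³/(24(L−S))) = √(53.234³/(24·15.695)) = 20.012317
iter 1: u=1.330031  f(a)=+1.448e+00  f'(a)=-1.864e+00  a ← 20.012317 − (+1.448e+00/-1.864e+00) = 20.789165
iter 2: u=1.280330  f(a)=+8.859e-02  f'(a)=-1.642e+00  a ← 20.789165 − (+8.859e-02/-1.642e+00) = 20.843106
iter 3: u=1.277017  f(a)=+3.794e-04  f'(a)=-1.628e+00  a ← 20.843106 − (+3.794e-04/-1.628e+00) = 20.843339
iter 4: u=1.277003  f(a)=+7.022e-09  f'(a)=-1.628e+00  a ← 20.843339 − (+7.022e-09/-1.628e+00) = 20.843339
iter 5: u=1.277003  f(a)=+0.000e+00  f'(a)=-1.628e+00  a ← 20.843339 − (+0.000e+00/-1.628e+00) = 20.843339
converged: |Δa| < 1e-12 after 5 iterations
sag = a·(cosh(S/(2a)) − 1) = 20.843339·(cosh(1.277003) − 1) = 19.433783
T_max/T_min = cosh(S/(2a)) = 1.932374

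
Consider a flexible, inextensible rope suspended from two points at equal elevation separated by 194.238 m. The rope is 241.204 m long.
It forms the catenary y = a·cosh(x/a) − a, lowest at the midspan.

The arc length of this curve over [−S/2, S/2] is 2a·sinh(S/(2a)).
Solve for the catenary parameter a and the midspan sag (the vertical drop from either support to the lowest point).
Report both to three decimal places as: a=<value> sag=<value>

seed: a₀ = √(S³/(24(L−S))) = √(194.238³/(24·46.966)) = 80.631342
iter 1: u=1.204482  f(a)=+3.527e+00  f'(a)=-1.343e+00  a ← 80.631342 − (+3.527e+00/-1.343e+00) = 83.257584
iter 2: u=1.166488  f(a)=+1.796e-01  f'(a)=-1.209e+00  a ← 83.257584 − (+1.796e-01/-1.209e+00) = 83.406136
iter 3: u=1.164411  f(a)=+5.214e-04  f'(a)=-1.202e+00  a ← 83.406136 − (+5.214e-04/-1.202e+00) = 83.406570
iter 4: u=1.164405  f(a)=+4.421e-09  f'(a)=-1.202e+00  a ← 83.406570 − (+4.421e-09/-1.202e+00) = 83.406570
iter 5: u=1.164405  f(a)=-2.842e-14  f'(a)=-1.202e+00  a ← 83.406570 − (-2.842e-14/-1.202e+00) = 83.406570
converged: |Δa| < 1e-12 after 5 iterations
sag = a·(cosh(S/(2a)) − 1) = 83.406570·(cosh(1.164405) − 1) = 63.227322
T_max/T_min = cosh(S/(2a)) = 1.758062

a=83.407 sag=63.227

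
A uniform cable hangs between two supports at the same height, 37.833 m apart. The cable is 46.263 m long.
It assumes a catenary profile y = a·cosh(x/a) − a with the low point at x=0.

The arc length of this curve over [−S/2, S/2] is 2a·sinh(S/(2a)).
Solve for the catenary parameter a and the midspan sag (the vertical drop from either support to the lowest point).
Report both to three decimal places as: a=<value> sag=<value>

seed: a₀ = √(S³/(24(L−S))) = √(37.833³/(24·8.430)) = 16.360130
iter 1: u=1.156256  f(a)=+5.818e-01  f'(a)=-1.175e+00  a ← 16.360130 − (+5.818e-01/-1.175e+00) = 16.855239
iter 2: u=1.122292  f(a)=+2.745e-02  f'(a)=-1.067e+00  a ← 16.855239 − (+2.745e-02/-1.067e+00) = 16.880981
iter 3: u=1.120581  f(a)=+6.785e-05  f'(a)=-1.061e+00  a ← 16.880981 − (+6.785e-05/-1.061e+00) = 16.881045
iter 4: u=1.120576  f(a)=+4.165e-10  f'(a)=-1.061e+00  a ← 16.881045 − (+4.165e-10/-1.061e+00) = 16.881045
iter 5: u=1.120576  f(a)=-7.105e-15  f'(a)=-1.061e+00  a ← 16.881045 − (-7.105e-15/-1.061e+00) = 16.881045
converged: |Δa| < 1e-12 after 5 iterations
sag = a·(cosh(S/(2a)) − 1) = 16.881045·(cosh(1.120576) − 1) = 11.755225
T_max/T_min = cosh(S/(2a)) = 1.696356

a=16.881 sag=11.755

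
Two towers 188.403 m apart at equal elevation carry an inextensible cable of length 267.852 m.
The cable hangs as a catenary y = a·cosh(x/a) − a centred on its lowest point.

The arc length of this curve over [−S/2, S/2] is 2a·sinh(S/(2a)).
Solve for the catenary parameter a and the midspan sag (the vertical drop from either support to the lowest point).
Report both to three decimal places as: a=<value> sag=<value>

a=62.655 sag=85.202

seed: a₀ = √(S³/(24(L−S))) = √(188.403³/(24·79.449)) = 59.221838
iter 1: u=1.590655  f(a)=+1.068e+01  f'(a)=-3.426e+00  a ← 59.221838 − (+1.068e+01/-3.426e+00) = 62.338429
iter 2: u=1.511130  f(a)=+9.009e-01  f'(a)=-2.870e+00  a ← 62.338429 − (+9.009e-01/-2.870e+00) = 62.652263
iter 3: u=1.503561  f(a)=+7.717e-03  f'(a)=-2.821e+00  a ← 62.652263 − (+7.717e-03/-2.821e+00) = 62.654998
iter 4: u=1.503495  f(a)=+5.769e-07  f'(a)=-2.821e+00  a ← 62.654998 − (+5.769e-07/-2.821e+00) = 62.654999
iter 5: u=1.503495  f(a)=+5.684e-14  f'(a)=-2.821e+00  a ← 62.654999 − (+5.684e-14/-2.821e+00) = 62.654999
converged: |Δa| < 1e-12 after 5 iterations
sag = a·(cosh(S/(2a)) − 1) = 62.654999·(cosh(1.503495) − 1) = 85.202441
T_max/T_min = cosh(S/(2a)) = 2.359867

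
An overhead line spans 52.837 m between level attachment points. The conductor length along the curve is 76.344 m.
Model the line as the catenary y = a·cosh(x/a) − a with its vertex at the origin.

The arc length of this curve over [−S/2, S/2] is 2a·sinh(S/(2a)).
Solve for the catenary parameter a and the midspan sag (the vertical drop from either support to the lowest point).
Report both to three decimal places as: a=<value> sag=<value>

seed: a₀ = √(S³/(24(L−S))) = √(52.837³/(24·23.507)) = 16.169739
iter 1: u=1.633824  f(a)=+3.344e+00  f'(a)=-3.761e+00  a ← 16.169739 − (+3.344e+00/-3.761e+00) = 17.058880
iter 2: u=1.548666  f(a)=+2.957e-01  f'(a)=-3.123e+00  a ← 17.058880 − (+2.957e-01/-3.123e+00) = 17.153550
iter 3: u=1.540119  f(a)=+2.806e-03  f'(a)=-3.064e+00  a ← 17.153550 − (+2.806e-03/-3.064e+00) = 17.154465
iter 4: u=1.540036  f(a)=+2.580e-07  f'(a)=-3.064e+00  a ← 17.154465 − (+2.580e-07/-3.064e+00) = 17.154465
iter 5: u=1.540036  f(a)=+0.000e+00  f'(a)=-3.064e+00  a ← 17.154465 − (+0.000e+00/-3.064e+00) = 17.154465
converged: |Δa| < 1e-12 after 5 iterations
sag = a·(cosh(S/(2a)) − 1) = 17.154465·(cosh(1.540036) − 1) = 24.694994
T_max/T_min = cosh(S/(2a)) = 2.439567

a=17.154 sag=24.695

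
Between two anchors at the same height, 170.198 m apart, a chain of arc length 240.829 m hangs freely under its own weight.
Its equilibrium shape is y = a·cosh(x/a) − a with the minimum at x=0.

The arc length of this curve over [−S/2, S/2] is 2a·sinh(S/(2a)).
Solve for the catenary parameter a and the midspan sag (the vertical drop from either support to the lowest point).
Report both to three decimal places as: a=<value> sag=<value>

a=57.010 sag=76.218

seed: a₀ = √(S³/(24(L−S))) = √(170.198³/(24·70.631)) = 53.929747
iter 1: u=1.577960  f(a)=+9.333e+00  f'(a)=-3.332e+00  a ← 53.929747 − (+9.333e+00/-3.332e+00) = 56.730538
iter 2: u=1.500056  f(a)=+7.764e-01  f'(a)=-2.799e+00  a ← 56.730538 − (+7.764e-01/-2.799e+00) = 57.007906
iter 3: u=1.492758  f(a)=+6.449e-03  f'(a)=-2.753e+00  a ← 57.007906 − (+6.449e-03/-2.753e+00) = 57.010249
iter 4: u=1.492697  f(a)=+4.531e-07  f'(a)=-2.752e+00  a ← 57.010249 − (+4.531e-07/-2.752e+00) = 57.010249
iter 5: u=1.492697  f(a)=+0.000e+00  f'(a)=-2.752e+00  a ← 57.010249 − (+0.000e+00/-2.752e+00) = 57.010249
converged: |Δa| < 1e-12 after 5 iterations
sag = a·(cosh(S/(2a)) − 1) = 57.010249·(cosh(1.492697) − 1) = 76.218203
T_max/T_min = cosh(S/(2a)) = 2.336921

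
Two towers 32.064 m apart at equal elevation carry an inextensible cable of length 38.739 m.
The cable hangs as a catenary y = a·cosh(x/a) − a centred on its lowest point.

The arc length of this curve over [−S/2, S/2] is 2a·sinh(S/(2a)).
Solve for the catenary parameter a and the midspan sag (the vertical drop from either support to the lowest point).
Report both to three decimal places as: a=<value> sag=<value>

seed: a₀ = √(S³/(24(L−S))) = √(32.064³/(24·6.675)) = 14.344826
iter 1: u=1.117615  f(a)=+4.295e-01  f'(a)=-1.052e+00  a ← 14.344826 − (+4.295e-01/-1.052e+00) = 14.753009
iter 2: u=1.086694  f(a)=+1.901e-02  f'(a)=-9.609e-01  a ← 14.753009 − (+1.901e-02/-9.609e-01) = 14.772797
iter 3: u=1.085238  f(a)=+4.109e-05  f'(a)=-9.568e-01  a ← 14.772797 − (+4.109e-05/-9.568e-01) = 14.772840
iter 4: u=1.085235  f(a)=+1.928e-10  f'(a)=-9.567e-01  a ← 14.772840 − (+1.928e-10/-9.567e-01) = 14.772840
iter 5: u=1.085235  f(a)=+0.000e+00  f'(a)=-9.567e-01  a ← 14.772840 − (+0.000e+00/-9.567e-01) = 14.772840
converged: |Δa| < 1e-12 after 5 iterations
sag = a·(cosh(S/(2a)) − 1) = 14.772840·(cosh(1.085235) − 1) = 9.587257
T_max/T_min = cosh(S/(2a)) = 1.648979

a=14.773 sag=9.587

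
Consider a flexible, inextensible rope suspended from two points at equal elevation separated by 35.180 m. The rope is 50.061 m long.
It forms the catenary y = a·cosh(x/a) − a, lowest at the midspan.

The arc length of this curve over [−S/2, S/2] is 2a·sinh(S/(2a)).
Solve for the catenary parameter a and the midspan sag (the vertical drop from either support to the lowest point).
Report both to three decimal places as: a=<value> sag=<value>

a=11.683 sag=15.940

seed: a₀ = √(S³/(24(L−S))) = √(35.180³/(24·14.881)) = 11.041347
iter 1: u=1.593103  f(a)=+2.007e+00  f'(a)=-3.445e+00  a ← 11.041347 − (+2.007e+00/-3.445e+00) = 11.623880
iter 2: u=1.513264  f(a)=+1.697e-01  f'(a)=-2.884e+00  a ← 11.623880 − (+1.697e-01/-2.884e+00) = 11.682728
iter 3: u=1.505641  f(a)=+1.463e-03  f'(a)=-2.835e+00  a ← 11.682728 − (+1.463e-03/-2.835e+00) = 11.683244
iter 4: u=1.505575  f(a)=+1.107e-07  f'(a)=-2.834e+00  a ← 11.683244 − (+1.107e-07/-2.834e+00) = 11.683244
iter 5: u=1.505575  f(a)=+0.000e+00  f'(a)=-2.834e+00  a ← 11.683244 − (+0.000e+00/-2.834e+00) = 11.683244
converged: |Δa| < 1e-12 after 5 iterations
sag = a·(cosh(S/(2a)) − 1) = 11.683244·(cosh(1.505575) − 1) = 15.939647
T_max/T_min = cosh(S/(2a)) = 2.364317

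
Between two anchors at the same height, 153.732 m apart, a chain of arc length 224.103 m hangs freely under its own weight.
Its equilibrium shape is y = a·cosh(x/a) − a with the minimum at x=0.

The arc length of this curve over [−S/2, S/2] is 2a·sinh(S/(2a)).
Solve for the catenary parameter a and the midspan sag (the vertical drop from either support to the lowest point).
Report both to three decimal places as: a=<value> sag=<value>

seed: a₀ = √(S³/(24(L−S))) = √(153.732³/(24·70.371)) = 46.381409
iter 1: u=1.657259  f(a)=+1.032e+01  f'(a)=-3.954e+00  a ← 46.381409 − (+1.032e+01/-3.954e+00) = 48.991585
iter 2: u=1.568963  f(a)=+9.353e-01  f'(a)=-3.267e+00  a ← 48.991585 − (+9.353e-01/-3.267e+00) = 49.277868
iter 3: u=1.559848  f(a)=+9.372e-03  f'(a)=-3.202e+00  a ← 49.277868 − (+9.372e-03/-3.202e+00) = 49.280795
iter 4: u=1.559756  f(a)=+9.619e-07  f'(a)=-3.201e+00  a ← 49.280795 − (+9.619e-07/-3.201e+00) = 49.280795
iter 5: u=1.559756  f(a)=+5.684e-14  f'(a)=-3.201e+00  a ← 49.280795 − (+5.684e-14/-3.201e+00) = 49.280795
converged: |Δa| < 1e-12 after 5 iterations
sag = a·(cosh(S/(2a)) − 1) = 49.280795·(cosh(1.559756) − 1) = 73.128908
T_max/T_min = cosh(S/(2a)) = 2.483923

a=49.281 sag=73.129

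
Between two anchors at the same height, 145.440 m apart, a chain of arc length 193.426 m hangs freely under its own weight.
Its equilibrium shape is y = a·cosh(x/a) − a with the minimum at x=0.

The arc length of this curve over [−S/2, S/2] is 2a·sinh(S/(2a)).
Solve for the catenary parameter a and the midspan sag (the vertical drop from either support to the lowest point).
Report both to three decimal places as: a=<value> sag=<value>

a=54.070 sag=56.731

seed: a₀ = √(S³/(24(L−S))) = √(145.440³/(24·47.986)) = 51.684808
iter 1: u=1.406990  f(a)=+4.980e+00  f'(a)=-2.251e+00  a ← 51.684808 − (+4.980e+00/-2.251e+00) = 53.896671
iter 2: u=1.349248  f(a)=+3.375e-01  f'(a)=-1.956e+00  a ← 53.896671 − (+3.375e-01/-1.956e+00) = 54.069253
iter 3: u=1.344942  f(a)=+1.800e-03  f'(a)=-1.935e+00  a ← 54.069253 − (+1.800e-03/-1.935e+00) = 54.070184
iter 4: u=1.344919  f(a)=+5.177e-08  f'(a)=-1.935e+00  a ← 54.070184 − (+5.177e-08/-1.935e+00) = 54.070184
iter 5: u=1.344919  f(a)=-2.842e-14  f'(a)=-1.935e+00  a ← 54.070184 − (-2.842e-14/-1.935e+00) = 54.070184
converged: |Δa| < 1e-12 after 5 iterations
sag = a·(cosh(S/(2a)) − 1) = 54.070184·(cosh(1.344919) − 1) = 56.731392
T_max/T_min = cosh(S/(2a)) = 2.049218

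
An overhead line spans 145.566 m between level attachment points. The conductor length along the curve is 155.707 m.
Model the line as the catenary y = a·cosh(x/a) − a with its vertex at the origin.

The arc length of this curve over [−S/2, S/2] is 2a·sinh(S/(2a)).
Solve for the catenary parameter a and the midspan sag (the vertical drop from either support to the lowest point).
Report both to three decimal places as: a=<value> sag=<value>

seed: a₀ = √(S³/(24(L−S))) = √(145.566³/(24·10.141)) = 112.575507
iter 1: u=0.646526  f(a)=+2.141e-01  f'(a)=-1.878e-01  a ← 112.575507 − (+2.141e-01/-1.878e-01) = 113.715325
iter 2: u=0.640046  f(a)=+3.295e-03  f'(a)=-1.821e-01  a ← 113.715325 − (+3.295e-03/-1.821e-01) = 113.733420
iter 3: u=0.639944  f(a)=+8.075e-07  f'(a)=-1.820e-01  a ← 113.733420 − (+8.075e-07/-1.820e-01) = 113.733425
iter 4: u=0.639944  f(a)=+2.842e-14  f'(a)=-1.820e-01  a ← 113.733425 − (+2.842e-14/-1.820e-01) = 113.733425
converged: |Δa| < 1e-12 after 4 iterations
sag = a·(cosh(S/(2a)) − 1) = 113.733425·(cosh(0.639944) − 1) = 24.094219
T_max/T_min = cosh(S/(2a)) = 1.211848

a=113.733 sag=24.094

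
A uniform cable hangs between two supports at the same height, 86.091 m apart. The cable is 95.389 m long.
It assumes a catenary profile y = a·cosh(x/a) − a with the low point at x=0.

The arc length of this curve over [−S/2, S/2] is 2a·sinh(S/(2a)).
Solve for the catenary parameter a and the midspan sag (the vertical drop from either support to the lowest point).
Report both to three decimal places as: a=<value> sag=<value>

a=54.319 sag=17.967

seed: a₀ = √(S³/(24(L−S))) = √(86.091³/(24·9.298)) = 53.473208
iter 1: u=0.804992  f(a)=+3.060e-01  f'(a)=-3.708e-01  a ← 53.473208 − (+3.060e-01/-3.708e-01) = 54.298260
iter 2: u=0.792760  f(a)=+7.225e-03  f'(a)=-3.535e-01  a ← 54.298260 − (+7.225e-03/-3.535e-01) = 54.318698
iter 3: u=0.792462  f(a)=+4.245e-06  f'(a)=-3.531e-01  a ← 54.318698 − (+4.245e-06/-3.531e-01) = 54.318710
iter 4: u=0.792462  f(a)=+1.478e-12  f'(a)=-3.531e-01  a ← 54.318710 − (+1.478e-12/-3.531e-01) = 54.318710
converged: |Δa| < 1e-12 after 4 iterations
sag = a·(cosh(S/(2a)) − 1) = 54.318710·(cosh(0.792462) − 1) = 17.967441
T_max/T_min = cosh(S/(2a)) = 1.330778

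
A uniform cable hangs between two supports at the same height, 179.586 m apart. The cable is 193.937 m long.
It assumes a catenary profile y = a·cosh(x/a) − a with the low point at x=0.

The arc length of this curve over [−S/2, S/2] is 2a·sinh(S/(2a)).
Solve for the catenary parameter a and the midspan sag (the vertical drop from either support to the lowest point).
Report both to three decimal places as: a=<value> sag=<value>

seed: a₀ = √(S³/(24(L−S))) = √(179.586³/(24·14.351)) = 129.676719
iter 1: u=0.692437  f(a)=+3.480e-01  f'(a)=-2.321e-01  a ← 129.676719 − (+3.480e-01/-2.321e-01) = 131.175862
iter 2: u=0.684524  f(a)=+6.127e-03  f'(a)=-2.240e-01  a ← 131.175862 − (+6.127e-03/-2.240e-01) = 131.203211
iter 3: u=0.684381  f(a)=+1.975e-06  f'(a)=-2.239e-01  a ← 131.203211 − (+1.975e-06/-2.239e-01) = 131.203219
iter 4: u=0.684381  f(a)=+1.990e-13  f'(a)=-2.239e-01  a ← 131.203219 − (+1.990e-13/-2.239e-01) = 131.203219
converged: |Δa| < 1e-12 after 4 iterations
sag = a·(cosh(S/(2a)) − 1) = 131.203219·(cosh(0.684381) − 1) = 31.944489
T_max/T_min = cosh(S/(2a)) = 1.243473

a=131.203 sag=31.944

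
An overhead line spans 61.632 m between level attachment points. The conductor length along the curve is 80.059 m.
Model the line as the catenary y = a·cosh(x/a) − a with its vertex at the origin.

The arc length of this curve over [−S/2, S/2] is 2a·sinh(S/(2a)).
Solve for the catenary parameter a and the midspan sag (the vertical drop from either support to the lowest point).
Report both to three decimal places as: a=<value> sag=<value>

a=23.976 sag=22.685

seed: a₀ = √(S³/(24(L−S))) = √(61.632³/(24·18.427)) = 23.007872
iter 1: u=1.339368  f(a)=+1.725e+00  f'(a)=-1.908e+00  a ← 23.007872 − (+1.725e+00/-1.908e+00) = 23.911978
iter 2: u=1.288727  f(a)=+1.069e-01  f'(a)=-1.678e+00  a ← 23.911978 − (+1.069e-01/-1.678e+00) = 23.975672
iter 3: u=1.285303  f(a)=+4.704e-04  f'(a)=-1.664e+00  a ← 23.975672 − (+4.704e-04/-1.664e+00) = 23.975955
iter 4: u=1.285288  f(a)=+9.199e-09  f'(a)=-1.664e+00  a ← 23.975955 − (+9.199e-09/-1.664e+00) = 23.975955
iter 5: u=1.285288  f(a)=+0.000e+00  f'(a)=-1.664e+00  a ← 23.975955 − (+0.000e+00/-1.664e+00) = 23.975955
converged: |Δa| < 1e-12 after 5 iterations
sag = a·(cosh(S/(2a)) − 1) = 23.975955·(cosh(1.285288) − 1) = 22.684599
T_max/T_min = cosh(S/(2a)) = 1.946140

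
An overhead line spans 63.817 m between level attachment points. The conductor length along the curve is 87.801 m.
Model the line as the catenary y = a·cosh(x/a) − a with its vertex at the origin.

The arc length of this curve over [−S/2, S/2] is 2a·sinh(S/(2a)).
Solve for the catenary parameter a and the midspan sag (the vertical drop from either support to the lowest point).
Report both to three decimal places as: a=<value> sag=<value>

a=22.356 sag=26.909

seed: a₀ = √(S³/(24(L−S))) = √(63.817³/(24·23.984)) = 21.248983
iter 1: u=1.501648  f(a)=+2.854e+00  f'(a)=-2.809e+00  a ← 21.248983 − (+2.854e+00/-2.809e+00) = 22.264910
iter 2: u=1.433130  f(a)=+2.174e-01  f'(a)=-2.396e+00  a ← 22.264910 − (+2.174e-01/-2.396e+00) = 22.355660
iter 3: u=1.427312  f(a)=+1.492e-03  f'(a)=-2.363e+00  a ← 22.355660 − (+1.492e-03/-2.363e+00) = 22.356292
iter 4: u=1.427272  f(a)=+7.135e-08  f'(a)=-2.363e+00  a ← 22.356292 − (+7.135e-08/-2.363e+00) = 22.356292
iter 5: u=1.427272  f(a)=-1.421e-14  f'(a)=-2.363e+00  a ← 22.356292 − (-1.421e-14/-2.363e+00) = 22.356292
converged: |Δa| < 1e-12 after 5 iterations
sag = a·(cosh(S/(2a)) − 1) = 22.356292·(cosh(1.427272) − 1) = 26.908886
T_max/T_min = cosh(S/(2a)) = 2.203638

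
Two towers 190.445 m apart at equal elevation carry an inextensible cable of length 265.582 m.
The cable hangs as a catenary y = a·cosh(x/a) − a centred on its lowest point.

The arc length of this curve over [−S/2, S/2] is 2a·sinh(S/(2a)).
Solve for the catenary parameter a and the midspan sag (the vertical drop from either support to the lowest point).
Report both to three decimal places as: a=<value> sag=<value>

seed: a₀ = √(S³/(24(L−S))) = √(190.445³/(24·75.137)) = 61.890190
iter 1: u=1.538572  f(a)=+9.411e+00  f'(a)=-3.054e+00  a ← 61.890190 − (+9.411e+00/-3.054e+00) = 64.972195
iter 2: u=1.465588  f(a)=+7.487e-01  f'(a)=-2.585e+00  a ← 64.972195 − (+7.487e-01/-2.585e+00) = 65.261770
iter 3: u=1.459085  f(a)=+5.643e-03  f'(a)=-2.547e+00  a ← 65.261770 − (+5.643e-03/-2.547e+00) = 65.263986
iter 4: u=1.459036  f(a)=+3.259e-07  f'(a)=-2.546e+00  a ← 65.263986 − (+3.259e-07/-2.546e+00) = 65.263986
iter 5: u=1.459036  f(a)=-5.684e-14  f'(a)=-2.546e+00  a ← 65.263986 − (-5.684e-14/-2.546e+00) = 65.263986
converged: |Δa| < 1e-12 after 5 iterations
sag = a·(cosh(S/(2a)) − 1) = 65.263986·(cosh(1.459036) − 1) = 82.698298
T_max/T_min = cosh(S/(2a)) = 2.267135

a=65.264 sag=82.698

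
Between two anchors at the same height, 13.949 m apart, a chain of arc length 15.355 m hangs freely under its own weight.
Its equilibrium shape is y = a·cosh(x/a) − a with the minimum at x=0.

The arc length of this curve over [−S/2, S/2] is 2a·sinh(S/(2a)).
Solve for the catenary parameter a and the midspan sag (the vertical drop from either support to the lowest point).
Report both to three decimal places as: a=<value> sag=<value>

a=9.101 sag=2.806

seed: a₀ = √(S³/(24(L−S))) = √(13.949³/(24·1.406)) = 8.968428
iter 1: u=0.777673  f(a)=+4.313e-02  f'(a)=-3.329e-01  a ← 8.968428 − (+4.313e-02/-3.329e-01) = 9.097987
iter 2: u=0.766598  f(a)=+9.525e-04  f'(a)=-3.184e-01  a ← 9.097987 − (+9.525e-04/-3.184e-01) = 9.100979
iter 3: u=0.766346  f(a)=+4.877e-07  f'(a)=-3.180e-01  a ← 9.100979 − (+4.877e-07/-3.180e-01) = 9.100981
iter 4: u=0.766346  f(a)=+1.315e-13  f'(a)=-3.180e-01  a ← 9.100981 − (+1.315e-13/-3.180e-01) = 9.100981
converged: |Δa| < 1e-12 after 4 iterations
sag = a·(cosh(S/(2a)) − 1) = 9.100981·(cosh(0.766346) − 1) = 2.805818
T_max/T_min = cosh(S/(2a)) = 1.308298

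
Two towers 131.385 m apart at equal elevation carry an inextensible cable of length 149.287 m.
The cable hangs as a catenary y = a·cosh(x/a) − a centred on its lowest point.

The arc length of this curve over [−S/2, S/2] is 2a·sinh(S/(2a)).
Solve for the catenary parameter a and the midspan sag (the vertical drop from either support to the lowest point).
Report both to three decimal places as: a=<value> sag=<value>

seed: a₀ = √(S³/(24(L−S))) = √(131.385³/(24·17.902)) = 72.654460
iter 1: u=0.904177  f(a)=+7.462e-01  f'(a)=-5.343e-01  a ← 72.654460 − (+7.462e-01/-5.343e-01) = 74.051074
iter 2: u=0.887124  f(a)=+2.206e-02  f'(a)=-5.031e-01  a ← 74.051074 − (+2.206e-02/-5.031e-01) = 74.094919
iter 3: u=0.886599  f(a)=+2.058e-05  f'(a)=-5.022e-01  a ← 74.094919 − (+2.058e-05/-5.022e-01) = 74.094960
iter 4: u=0.886599  f(a)=+1.791e-11  f'(a)=-5.022e-01  a ← 74.094960 − (+1.791e-11/-5.022e-01) = 74.094960
converged: |Δa| < 1e-12 after 4 iterations
sag = a·(cosh(S/(2a)) − 1) = 74.094960·(cosh(0.886599) − 1) = 31.079729
T_max/T_min = cosh(S/(2a)) = 1.419458

a=74.095 sag=31.080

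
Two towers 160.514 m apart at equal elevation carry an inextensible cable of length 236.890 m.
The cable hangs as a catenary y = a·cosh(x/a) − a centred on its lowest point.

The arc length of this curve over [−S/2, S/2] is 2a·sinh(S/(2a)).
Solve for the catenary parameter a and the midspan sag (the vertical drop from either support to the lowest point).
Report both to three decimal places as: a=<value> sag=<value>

seed: a₀ = √(S³/(24(L−S))) = √(160.514³/(24·76.376)) = 47.499091
iter 1: u=1.689653  f(a)=+1.167e+01  f'(a)=-4.233e+00  a ← 47.499091 − (+1.167e+01/-4.233e+00) = 50.257037
iter 2: u=1.596931  f(a)=+1.094e+00  f'(a)=-3.473e+00  a ← 50.257037 − (+1.094e+00/-3.473e+00) = 50.571978
iter 3: u=1.586986  f(a)=+1.180e-02  f'(a)=-3.399e+00  a ← 50.571978 − (+1.180e-02/-3.399e+00) = 50.575450
iter 4: u=1.586877  f(a)=+1.406e-06  f'(a)=-3.398e+00  a ← 50.575450 − (+1.406e-06/-3.398e+00) = 50.575450
iter 5: u=1.586877  f(a)=+2.842e-14  f'(a)=-3.398e+00  a ← 50.575450 − (+2.842e-14/-3.398e+00) = 50.575450
converged: |Δa| < 1e-12 after 5 iterations
sag = a·(cosh(S/(2a)) − 1) = 50.575450·(cosh(1.586877) − 1) = 78.215443
T_max/T_min = cosh(S/(2a)) = 2.546510

a=50.575 sag=78.215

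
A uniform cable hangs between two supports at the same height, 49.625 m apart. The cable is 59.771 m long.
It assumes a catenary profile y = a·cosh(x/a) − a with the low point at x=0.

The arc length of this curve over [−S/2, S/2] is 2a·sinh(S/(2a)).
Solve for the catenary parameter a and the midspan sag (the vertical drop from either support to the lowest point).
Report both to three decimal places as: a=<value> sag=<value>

seed: a₀ = √(S³/(24(L−S))) = √(49.625³/(24·10.146)) = 22.402564
iter 1: u=1.107574  f(a)=+6.408e-01  f'(a)=-1.022e+00  a ← 22.402564 − (+6.408e-01/-1.022e+00) = 23.029646
iter 2: u=1.077416  f(a)=+2.789e-02  f'(a)=-9.347e-01  a ← 23.029646 − (+2.789e-02/-9.347e-01) = 23.059486
iter 3: u=1.076021  f(a)=+5.816e-05  f'(a)=-9.308e-01  a ← 23.059486 − (+5.816e-05/-9.308e-01) = 23.059548
iter 4: u=1.076018  f(a)=+2.541e-10  f'(a)=-9.308e-01  a ← 23.059548 − (+2.541e-10/-9.308e-01) = 23.059548
iter 5: u=1.076018  f(a)=-1.421e-14  f'(a)=-9.308e-01  a ← 23.059548 − (-1.421e-14/-9.308e-01) = 23.059548
converged: |Δa| < 1e-12 after 5 iterations
sag = a·(cosh(S/(2a)) − 1) = 23.059548·(cosh(1.076018) − 1) = 14.688112
T_max/T_min = cosh(S/(2a)) = 1.636964

a=23.060 sag=14.688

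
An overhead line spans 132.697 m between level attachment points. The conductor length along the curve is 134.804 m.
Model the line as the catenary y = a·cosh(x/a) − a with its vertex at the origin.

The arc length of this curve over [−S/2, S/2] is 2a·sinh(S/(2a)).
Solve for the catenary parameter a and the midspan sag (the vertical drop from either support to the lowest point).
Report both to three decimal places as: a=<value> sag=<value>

seed: a₀ = √(S³/(24(L−S))) = √(132.697³/(24·2.107)) = 214.958077
iter 1: u=0.308658  f(a)=+1.006e-02  f'(a)=-1.979e-02  a ← 214.958077 − (+1.006e-02/-1.979e-02) = 215.466356
iter 2: u=0.307930  f(a)=+3.579e-05  f'(a)=-1.965e-02  a ← 215.466356 − (+3.579e-05/-1.965e-02) = 215.468177
iter 3: u=0.307927  f(a)=+4.567e-10  f'(a)=-1.965e-02  a ← 215.468177 − (+4.567e-10/-1.965e-02) = 215.468177
iter 4: u=0.307927  f(a)=+0.000e+00  f'(a)=-1.965e-02  a ← 215.468177 − (+0.000e+00/-1.965e-02) = 215.468177
converged: |Δa| < 1e-12 after 4 iterations
sag = a·(cosh(S/(2a)) − 1) = 215.468177·(cosh(0.307927) − 1) = 10.296224
T_max/T_min = cosh(S/(2a)) = 1.047785

a=215.468 sag=10.296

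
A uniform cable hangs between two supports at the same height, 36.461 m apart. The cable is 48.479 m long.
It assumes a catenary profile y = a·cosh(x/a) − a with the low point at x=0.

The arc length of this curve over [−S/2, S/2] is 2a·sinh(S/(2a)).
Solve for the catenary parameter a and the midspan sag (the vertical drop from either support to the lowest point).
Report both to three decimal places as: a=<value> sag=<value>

a=13.561 sag=14.214

seed: a₀ = √(S³/(24(L−S))) = √(36.461³/(24·12.018)) = 12.963466
iter 1: u=1.406298  f(a)=+1.246e+00  f'(a)=-2.248e+00  a ← 12.963466 − (+1.246e+00/-2.248e+00) = 13.517772
iter 2: u=1.348632  f(a)=+8.437e-02  f'(a)=-1.953e+00  a ← 13.517772 − (+8.437e-02/-1.953e+00) = 13.560978
iter 3: u=1.344335  f(a)=+4.490e-04  f'(a)=-1.932e+00  a ← 13.560978 − (+4.490e-04/-1.932e+00) = 13.561210
iter 4: u=1.344312  f(a)=+1.287e-08  f'(a)=-1.932e+00  a ← 13.561210 − (+1.287e-08/-1.932e+00) = 13.561210
iter 5: u=1.344312  f(a)=-7.105e-15  f'(a)=-1.932e+00  a ← 13.561210 − (-7.105e-15/-1.932e+00) = 13.561210
converged: |Δa| < 1e-12 after 5 iterations
sag = a·(cosh(S/(2a)) − 1) = 13.561210·(cosh(1.344312) − 1) = 14.213955
T_max/T_min = cosh(S/(2a)) = 2.048133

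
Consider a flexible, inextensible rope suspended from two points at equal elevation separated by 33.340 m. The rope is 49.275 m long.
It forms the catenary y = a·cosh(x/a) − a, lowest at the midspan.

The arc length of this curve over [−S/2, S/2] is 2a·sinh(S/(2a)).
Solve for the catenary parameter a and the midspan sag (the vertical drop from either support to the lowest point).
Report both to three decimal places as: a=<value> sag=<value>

a=10.484 sag=16.291

seed: a₀ = √(S³/(24(L−S))) = √(33.340³/(24·15.935)) = 9.843890
iter 1: u=1.693436  f(a)=+2.447e+00  f'(a)=-4.266e+00  a ← 9.843890 − (+2.447e+00/-4.266e+00) = 10.417515
iter 2: u=1.600190  f(a)=+2.302e-01  f'(a)=-3.498e+00  a ← 10.417515 − (+2.302e-01/-3.498e+00) = 10.483325
iter 3: u=1.590144  f(a)=+2.504e-03  f'(a)=-3.422e+00  a ← 10.483325 − (+2.504e-03/-3.422e+00) = 10.484057
iter 4: u=1.590033  f(a)=+3.035e-07  f'(a)=-3.422e+00  a ← 10.484057 − (+3.035e-07/-3.422e+00) = 10.484057
iter 5: u=1.590033  f(a)=-7.105e-15  f'(a)=-3.422e+00  a ← 10.484057 − (-7.105e-15/-3.422e+00) = 10.484057
converged: |Δa| < 1e-12 after 5 iterations
sag = a·(cosh(S/(2a)) − 1) = 10.484057·(cosh(1.590033) − 1) = 16.291339
T_max/T_min = cosh(S/(2a)) = 2.553916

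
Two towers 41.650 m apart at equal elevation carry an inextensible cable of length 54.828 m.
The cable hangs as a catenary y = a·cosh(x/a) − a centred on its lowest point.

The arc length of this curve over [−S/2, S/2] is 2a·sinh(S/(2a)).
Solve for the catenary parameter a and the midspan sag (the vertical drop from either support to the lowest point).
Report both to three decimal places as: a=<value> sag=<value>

a=15.785 sag=15.849

seed: a₀ = √(S³/(24(L−S))) = √(41.650³/(24·13.178)) = 15.114443
iter 1: u=1.377821  f(a)=+1.309e+00  f'(a)=-2.098e+00  a ← 15.114443 − (+1.309e+00/-2.098e+00) = 15.738311
iter 2: u=1.323204  f(a)=+8.540e-02  f'(a)=-1.832e+00  a ← 15.738311 − (+8.540e-02/-1.832e+00) = 15.784918
iter 3: u=1.319297  f(a)=+4.197e-04  f'(a)=-1.814e+00  a ← 15.784918 − (+4.197e-04/-1.814e+00) = 15.785150
iter 4: u=1.319278  f(a)=+1.025e-08  f'(a)=-1.814e+00  a ← 15.785150 − (+1.025e-08/-1.814e+00) = 15.785150
iter 5: u=1.319278  f(a)=-7.105e-15  f'(a)=-1.814e+00  a ← 15.785150 − (-7.105e-15/-1.814e+00) = 15.785150
converged: |Δa| < 1e-12 after 5 iterations
sag = a·(cosh(S/(2a)) − 1) = 15.785150·(cosh(1.319278) − 1) = 15.848667
T_max/T_min = cosh(S/(2a)) = 2.004024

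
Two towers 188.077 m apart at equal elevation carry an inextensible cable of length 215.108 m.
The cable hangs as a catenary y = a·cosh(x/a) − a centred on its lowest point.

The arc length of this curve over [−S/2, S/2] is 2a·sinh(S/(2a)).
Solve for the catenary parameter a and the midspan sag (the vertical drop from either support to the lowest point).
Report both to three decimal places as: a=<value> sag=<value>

a=103.381 sag=45.802

seed: a₀ = √(S³/(24(L−S))) = √(188.077³/(24·27.031)) = 101.266746
iter 1: u=0.928622  f(a)=+1.190e+00  f'(a)=-5.813e-01  a ← 101.266746 − (+1.190e+00/-5.813e-01) = 103.313264
iter 2: u=0.910227  f(a)=+3.702e-02  f'(a)=-5.457e-01  a ← 103.313264 − (+3.702e-02/-5.457e-01) = 103.381112
iter 3: u=0.909629  f(a)=+3.840e-05  f'(a)=-5.445e-01  a ← 103.381112 − (+3.840e-05/-5.445e-01) = 103.381182
iter 4: u=0.909629  f(a)=+4.141e-11  f'(a)=-5.445e-01  a ← 103.381182 − (+4.141e-11/-5.445e-01) = 103.381182
converged: |Δa| < 1e-12 after 4 iterations
sag = a·(cosh(S/(2a)) − 1) = 103.381182·(cosh(0.909629) − 1) = 45.801698
T_max/T_min = cosh(S/(2a)) = 1.443037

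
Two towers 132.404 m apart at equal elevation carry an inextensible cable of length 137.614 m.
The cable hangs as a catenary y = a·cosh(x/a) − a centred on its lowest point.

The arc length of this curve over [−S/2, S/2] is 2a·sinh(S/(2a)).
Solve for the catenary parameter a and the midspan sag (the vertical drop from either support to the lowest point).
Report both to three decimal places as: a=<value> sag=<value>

a=137.044 sag=16.304

seed: a₀ = √(S³/(24(L−S))) = √(132.404³/(24·5.210)) = 136.247071
iter 1: u=0.485897  f(a)=+6.185e-02  f'(a)=-7.830e-02  a ← 136.247071 − (+6.185e-02/-7.830e-02) = 137.036983
iter 2: u=0.483096  f(a)=+5.420e-04  f'(a)=-7.693e-02  a ← 137.036983 − (+5.420e-04/-7.693e-02) = 137.044028
iter 3: u=0.483071  f(a)=+4.244e-08  f'(a)=-7.692e-02  a ← 137.044028 − (+4.244e-08/-7.692e-02) = 137.044029
iter 4: u=0.483071  f(a)=-2.842e-14  f'(a)=-7.692e-02  a ← 137.044029 − (-2.842e-14/-7.692e-02) = 137.044029
converged: |Δa| < 1e-12 after 4 iterations
sag = a·(cosh(S/(2a)) − 1) = 137.044029·(cosh(0.483071) − 1) = 16.303515
T_max/T_min = cosh(S/(2a)) = 1.118966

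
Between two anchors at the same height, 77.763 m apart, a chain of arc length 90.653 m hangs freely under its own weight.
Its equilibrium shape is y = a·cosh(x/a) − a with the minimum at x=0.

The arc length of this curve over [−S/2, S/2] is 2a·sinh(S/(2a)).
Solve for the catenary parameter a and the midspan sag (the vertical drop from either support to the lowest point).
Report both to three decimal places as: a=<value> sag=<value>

seed: a₀ = √(S³/(24(L−S))) = √(77.763³/(24·12.890)) = 38.987683
iter 1: u=0.997276  f(a)=+6.564e-01  f'(a)=-7.294e-01  a ← 38.987683 − (+6.564e-01/-7.294e-01) = 39.887607
iter 2: u=0.974776  f(a)=+2.341e-02  f'(a)=-6.782e-01  a ← 39.887607 − (+2.341e-02/-6.782e-01) = 39.922132
iter 3: u=0.973933  f(a)=+3.223e-05  f'(a)=-6.763e-01  a ← 39.922132 − (+3.223e-05/-6.763e-01) = 39.922180
iter 4: u=0.973932  f(a)=+6.129e-11  f'(a)=-6.763e-01  a ← 39.922180 − (+6.129e-11/-6.763e-01) = 39.922180
iter 5: u=0.973932  f(a)=-1.421e-14  f'(a)=-6.763e-01  a ← 39.922180 − (-1.421e-14/-6.763e-01) = 39.922180
converged: |Δa| < 1e-12 after 5 iterations
sag = a·(cosh(S/(2a)) − 1) = 39.922180·(cosh(0.973932) − 1) = 20.478748
T_max/T_min = cosh(S/(2a)) = 1.512967

a=39.922 sag=20.479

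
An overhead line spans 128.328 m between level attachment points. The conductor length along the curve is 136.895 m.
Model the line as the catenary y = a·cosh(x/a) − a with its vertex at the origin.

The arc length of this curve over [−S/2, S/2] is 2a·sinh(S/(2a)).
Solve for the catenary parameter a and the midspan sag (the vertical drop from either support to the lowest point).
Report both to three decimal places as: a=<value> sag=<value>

a=102.382 sag=20.773

seed: a₀ = √(S³/(24(L−S))) = √(128.328³/(24·8.567)) = 101.382299
iter 1: u=0.632892  f(a)=+1.732e-01  f'(a)=-1.759e-01  a ← 101.382299 − (+1.732e-01/-1.759e-01) = 102.367236
iter 2: u=0.626802  f(a)=+2.557e-03  f'(a)=-1.707e-01  a ← 102.367236 − (+2.557e-03/-1.707e-01) = 102.382213
iter 3: u=0.626710  f(a)=+5.755e-07  f'(a)=-1.706e-01  a ← 102.382213 − (+5.755e-07/-1.706e-01) = 102.382216
iter 4: u=0.626710  f(a)=+5.684e-14  f'(a)=-1.706e-01  a ← 102.382216 − (+5.684e-14/-1.706e-01) = 102.382216
converged: |Δa| < 1e-12 after 4 iterations
sag = a·(cosh(S/(2a)) − 1) = 102.382216·(cosh(0.626710) − 1) = 20.772883
T_max/T_min = cosh(S/(2a)) = 1.202895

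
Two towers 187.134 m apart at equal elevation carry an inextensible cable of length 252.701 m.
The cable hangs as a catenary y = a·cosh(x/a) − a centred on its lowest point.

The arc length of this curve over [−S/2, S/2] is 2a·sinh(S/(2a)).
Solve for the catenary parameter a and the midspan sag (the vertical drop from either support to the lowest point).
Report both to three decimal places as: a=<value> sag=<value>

seed: a₀ = √(S³/(24(L−S))) = √(187.134³/(24·65.567)) = 64.532839
iter 1: u=1.449913  f(a)=+7.247e+00  f'(a)=-2.493e+00  a ← 64.532839 − (+7.247e+00/-2.493e+00) = 67.440311
iter 2: u=1.387405  f(a)=+5.186e-01  f'(a)=-2.148e+00  a ← 67.440311 − (+5.186e-01/-2.148e+00) = 67.681775
iter 3: u=1.382455  f(a)=+3.107e-03  f'(a)=-2.122e+00  a ← 67.681775 − (+3.107e-03/-2.122e+00) = 67.683239
iter 4: u=1.382425  f(a)=+1.130e-07  f'(a)=-2.122e+00  a ← 67.683239 − (+1.130e-07/-2.122e+00) = 67.683239
iter 5: u=1.382425  f(a)=+2.842e-14  f'(a)=-2.122e+00  a ← 67.683239 − (+2.842e-14/-2.122e+00) = 67.683239
converged: |Δa| < 1e-12 after 5 iterations
sag = a·(cosh(S/(2a)) − 1) = 67.683239·(cosh(1.382425) − 1) = 75.653671
T_max/T_min = cosh(S/(2a)) = 2.117761

a=67.683 sag=75.654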